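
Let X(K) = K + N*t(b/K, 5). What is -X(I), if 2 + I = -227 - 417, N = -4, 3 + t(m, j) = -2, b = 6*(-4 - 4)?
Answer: 626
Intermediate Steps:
b = -48 (b = 6*(-8) = -48)
t(m, j) = -5 (t(m, j) = -3 - 2 = -5)
I = -646 (I = -2 + (-227 - 417) = -2 - 644 = -646)
X(K) = 20 + K (X(K) = K - 4*(-5) = K + 20 = 20 + K)
-X(I) = -(20 - 646) = -1*(-626) = 626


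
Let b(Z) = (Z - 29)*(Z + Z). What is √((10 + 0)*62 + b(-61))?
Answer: 20*√29 ≈ 107.70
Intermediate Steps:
b(Z) = 2*Z*(-29 + Z) (b(Z) = (-29 + Z)*(2*Z) = 2*Z*(-29 + Z))
√((10 + 0)*62 + b(-61)) = √((10 + 0)*62 + 2*(-61)*(-29 - 61)) = √(10*62 + 2*(-61)*(-90)) = √(620 + 10980) = √11600 = 20*√29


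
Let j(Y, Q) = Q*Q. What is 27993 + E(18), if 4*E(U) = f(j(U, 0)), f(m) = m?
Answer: 27993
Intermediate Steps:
j(Y, Q) = Q²
E(U) = 0 (E(U) = (¼)*0² = (¼)*0 = 0)
27993 + E(18) = 27993 + 0 = 27993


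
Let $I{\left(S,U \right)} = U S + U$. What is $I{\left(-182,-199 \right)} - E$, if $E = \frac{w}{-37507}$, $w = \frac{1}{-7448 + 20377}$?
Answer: $\frac{17466621740058}{484928003} \approx 36019.0$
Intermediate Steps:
$I{\left(S,U \right)} = U + S U$ ($I{\left(S,U \right)} = S U + U = U + S U$)
$w = \frac{1}{12929} \approx 7.7346 \cdot 10^{-5}$
$E = - \frac{1}{484928003}$ ($E = \frac{1}{12929 \left(-37507\right)} = \frac{1}{12929} \left(- \frac{1}{37507}\right) = - \frac{1}{484928003} \approx -2.0622 \cdot 10^{-9}$)
$I{\left(-182,-199 \right)} - E = - 199 \left(1 - 182\right) - - \frac{1}{484928003} = \left(-199\right) \left(-181\right) + \frac{1}{484928003} = 36019 + \frac{1}{484928003} = \frac{17466621740058}{484928003}$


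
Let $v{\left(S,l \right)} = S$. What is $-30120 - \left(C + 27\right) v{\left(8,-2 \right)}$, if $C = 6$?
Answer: $-30384$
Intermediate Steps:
$-30120 - \left(C + 27\right) v{\left(8,-2 \right)} = -30120 - \left(6 + 27\right) 8 = -30120 - 33 \cdot 8 = -30120 - 264 = -30384$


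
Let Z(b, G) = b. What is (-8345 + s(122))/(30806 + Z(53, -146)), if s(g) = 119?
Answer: -8226/30859 ≈ -0.26657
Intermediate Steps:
(-8345 + s(122))/(30806 + Z(53, -146)) = (-8345 + 119)/(30806 + 53) = -8226/30859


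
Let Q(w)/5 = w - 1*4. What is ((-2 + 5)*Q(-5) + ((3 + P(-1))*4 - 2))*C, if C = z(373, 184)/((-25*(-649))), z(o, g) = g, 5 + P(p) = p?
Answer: -27416/16225 ≈ -1.6897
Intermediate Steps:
P(p) = -5 + p
Q(w) = -20 + 5*w (Q(w) = 5*(w - 1*4) = 5*(w - 4) = 5*(-4 + w) = -20 + 5*w)
C = 184/16225 (C = 184/((-25*(-649))) = 184/16225 ≈ 0.011341)
((-2 + 5)*Q(-5) + ((3 + P(-1))*4 - 2))*C = ((-2 + 5)*(-20 + 5*(-5)) + ((3 + (-5 - 1))*4 - 2))*(184/16225) = (3*(-20 - 25) + ((3 - 6)*4 - 2))*(184/16225) = (3*(-45) + (-3*4 - 2))*(184/16225) = (-135 + (-12 - 2))*(184/16225) = (-135 - 14)*(184/16225) = -149*184/16225 = -27416/16225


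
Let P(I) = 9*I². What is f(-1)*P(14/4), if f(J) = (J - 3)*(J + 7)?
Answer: -2646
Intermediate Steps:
f(J) = (-3 + J)*(7 + J)
f(-1)*P(14/4) = (-21 + (-1)² + 4*(-1))*(9*(14/4)²) = (-21 + 1 - 4)*(9*(14*(¼))²) = -216*(7/2)² = -216*49/4 = -24*441/4 = -2646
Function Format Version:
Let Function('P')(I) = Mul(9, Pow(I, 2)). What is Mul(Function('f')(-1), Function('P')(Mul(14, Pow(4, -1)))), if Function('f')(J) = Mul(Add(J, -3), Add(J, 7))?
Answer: -2646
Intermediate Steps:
Function('f')(J) = Mul(Add(-3, J), Add(7, J))
Mul(Function('f')(-1), Function('P')(Mul(14, Pow(4, -1)))) = Mul(Add(-21, Pow(-1, 2), Mul(4, -1)), Mul(9, Pow(Mul(14, Pow(4, -1)), 2))) = Mul(Add(-21, 1, -4), Mul(9, Pow(Mul(14, Rational(1, 4)), 2))) = Mul(-24, Mul(9, Pow(Rational(7, 2), 2))) = Mul(-24, Mul(9, Rational(49, 4))) = Mul(-24, Rational(441, 4)) = -2646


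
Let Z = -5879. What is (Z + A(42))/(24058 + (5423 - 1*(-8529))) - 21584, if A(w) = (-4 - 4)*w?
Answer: -164082811/7602 ≈ -21584.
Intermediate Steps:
A(w) = -8*w
(Z + A(42))/(24058 + (5423 - 1*(-8529))) - 21584 = (-5879 - 8*42)/(24058 + (5423 - 1*(-8529))) - 21584 = (-5879 - 336)/(24058 + (5423 + 8529)) - 21584 = -6215/(24058 + 13952) - 21584 = -6215/38010 - 21584 = -6215*1/38010 - 21584 = -1243/7602 - 21584 = -164082811/7602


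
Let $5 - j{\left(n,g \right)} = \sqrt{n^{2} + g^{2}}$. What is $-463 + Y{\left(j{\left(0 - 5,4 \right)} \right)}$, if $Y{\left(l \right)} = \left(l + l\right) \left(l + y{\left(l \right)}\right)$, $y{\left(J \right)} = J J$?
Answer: $1149 - 252 \sqrt{41} \approx -464.59$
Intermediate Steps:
$y{\left(J \right)} = J^{2}$
$j{\left(n,g \right)} = 5 - \sqrt{g^{2} + n^{2}}$ ($j{\left(n,g \right)} = 5 - \sqrt{n^{2} + g^{2}} = 5 - \sqrt{g^{2} + n^{2}}$)
$Y{\left(l \right)} = 2 l \left(l + l^{2}\right)$ ($Y{\left(l \right)} = \left(l + l\right) \left(l + l^{2}\right) = 2 l \left(l + l^{2}\right)$)
$-463 + Y{\left(j{\left(0 - 5,4 \right)} \right)} = -463 + 2 \left(5 - \sqrt{4^{2} + \left(0 - 5\right)^{2}}\right)^{2} \left(1 + \left(5 - \sqrt{4^{2} + \left(0 - 5\right)^{2}}\right)\right) = -463 + 2 \left(5 - \sqrt{16 + \left(-5\right)^{2}}\right)^{2} \left(1 + \left(5 - \sqrt{16 + \left(-5\right)^{2}}\right)\right) = -463 + 2 \left(5 - \sqrt{16 + 25}\right)^{2} \left(1 + \left(5 - \sqrt{16 + 25}\right)\right) = -463 + 2 \left(5 - \sqrt{41}\right)^{2} \left(1 + \left(5 - \sqrt{41}\right)\right) = -463 + 2 \left(5 - \sqrt{41}\right)^{2} \left(6 - \sqrt{41}\right)$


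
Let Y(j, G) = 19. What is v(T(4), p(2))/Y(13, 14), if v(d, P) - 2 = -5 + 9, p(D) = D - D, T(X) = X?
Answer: 6/19 ≈ 0.31579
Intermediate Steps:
p(D) = 0
v(d, P) = 6 (v(d, P) = 2 + (-5 + 9) = 2 + 4 = 6)
v(T(4), p(2))/Y(13, 14) = 6/19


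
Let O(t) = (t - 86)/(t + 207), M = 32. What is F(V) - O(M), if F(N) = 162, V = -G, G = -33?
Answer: 38772/239 ≈ 162.23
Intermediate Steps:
V = 33 (V = -1*(-33) = 33)
O(t) = (-86 + t)/(207 + t)
F(V) - O(M) = 162 - (-86 + 32)/(207 + 32) = 162 - (-54)/239 = 162 - 1*(-54/239) = 162 + 54/239 = 38772/239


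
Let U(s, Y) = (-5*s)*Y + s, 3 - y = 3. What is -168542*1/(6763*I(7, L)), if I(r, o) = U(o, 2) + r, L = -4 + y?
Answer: -168542/290809 ≈ -0.57956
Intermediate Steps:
y = 0 (y = 3 - 1*3 = 3 - 3 = 0)
L = -4 (L = -4 + 0 = -4)
U(s, Y) = s - 5*Y*s (U(s, Y) = -5*Y*s + s = s - 5*Y*s)
I(r, o) = r - 9*o (I(r, o) = o*(1 - 5*2) + r = o*(1 - 10) + r = o*(-9) + r = -9*o + r = r - 9*o)
-168542*1/(6763*I(7, L)) = -168542*1/(6763*(7 - 9*(-4))) = -168542*1/(6763*(7 + 36)) = -168542/(6763*43) = -168542/290809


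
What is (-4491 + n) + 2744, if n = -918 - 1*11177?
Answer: -13842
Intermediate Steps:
n = -12095 (n = -918 - 11177 = -12095)
(-4491 + n) + 2744 = (-4491 - 12095) + 2744 = -16586 + 2744 = -13842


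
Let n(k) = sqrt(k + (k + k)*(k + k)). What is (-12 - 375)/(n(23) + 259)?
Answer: -100233/64942 + 387*sqrt(2139)/64942 ≈ -1.2678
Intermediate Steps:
n(k) = sqrt(k + 4*k**2) (n(k) = sqrt(k + (2*k)*(2*k)) = sqrt(k + 4*k**2))
(-12 - 375)/(n(23) + 259) = (-12 - 375)/(sqrt(23*(1 + 4*23)) + 259) = -387/(sqrt(23*(1 + 92)) + 259) = -387/(sqrt(23*93) + 259) = -387/(sqrt(2139) + 259) = -387/(259 + sqrt(2139))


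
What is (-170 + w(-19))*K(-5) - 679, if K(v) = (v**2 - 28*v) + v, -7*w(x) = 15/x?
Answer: -3705507/133 ≈ -27861.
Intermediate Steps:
w(x) = -15/(7*x)
K(v) = v**2 - 27*v
(-170 + w(-19))*K(-5) - 679 = (-170 - 15/7/(-19))*(-5*(-27 - 5)) - 679 = (-170 - 15/7*(-1/19))*(-5*(-32)) - 679 = (-170 + 15/133)*160 - 679 = -22595/133*160 - 679 = -3615200/133 - 679 = -3705507/133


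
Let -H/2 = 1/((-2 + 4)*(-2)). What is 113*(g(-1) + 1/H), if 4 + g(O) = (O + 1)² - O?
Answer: -113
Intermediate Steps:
g(O) = -4 + (1 + O)² - O (g(O) = -4 + ((O + 1)² - O) = -4 + ((1 + O)² - O) = -4 + (1 + O)² - O)
H = ½ (H = -2*(-1/(2*(-2 + 4))) = -2/(2*(-2)) = -2/(-4) = -2*(-¼) = ½ ≈ 0.50000)
113*(g(-1) + 1/H) = 113*((-3 - 1 + (-1)²) + 1/(½)) = 113*((-3 - 1 + 1) + 2) = 113*(-3 + 2) = 113*(-1) = -113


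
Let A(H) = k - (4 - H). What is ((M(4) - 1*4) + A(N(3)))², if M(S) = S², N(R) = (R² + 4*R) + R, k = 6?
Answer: 1444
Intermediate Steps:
N(R) = R² + 5*R
A(H) = 2 + H (A(H) = 6 - (4 - H) = 6 + (-4 + H) = 2 + H)
((M(4) - 1*4) + A(N(3)))² = ((4² - 1*4) + (2 + 3*(5 + 3)))² = ((16 - 4) + (2 + 3*8))² = (12 + (2 + 24))² = (12 + 26)² = 38² = 1444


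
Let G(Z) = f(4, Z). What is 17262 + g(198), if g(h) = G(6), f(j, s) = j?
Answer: 17266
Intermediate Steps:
G(Z) = 4
g(h) = 4
17262 + g(198) = 17262 + 4 = 17266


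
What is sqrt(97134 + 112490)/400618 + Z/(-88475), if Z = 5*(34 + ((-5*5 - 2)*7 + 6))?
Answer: 149/17695 + sqrt(52406)/200309 ≈ 0.0095633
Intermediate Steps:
Z = -745 (Z = 5*(34 + ((-25 - 2)*7 + 6)) = 5*(34 + (-27*7 + 6)) = 5*(34 + (-189 + 6)) = 5*(34 - 183) = 5*(-149) = -745)
sqrt(97134 + 112490)/400618 + Z/(-88475) = sqrt(97134 + 112490)/400618 - 745/(-88475) = sqrt(209624)*(1/400618) - 745*(-1/88475) = (2*sqrt(52406))*(1/400618) + 149/17695 = sqrt(52406)/200309 + 149/17695 = 149/17695 + sqrt(52406)/200309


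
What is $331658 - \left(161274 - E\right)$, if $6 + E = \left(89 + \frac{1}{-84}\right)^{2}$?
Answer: $\frac{1258062793}{7056} \approx 1.783 \cdot 10^{5}$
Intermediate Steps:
$E = \frac{55833289}{7056}$ ($E = -6 + \left(89 + \frac{1}{-84}\right)^{2} = -6 + \left(89 - \frac{1}{84}\right)^{2} = -6 + \left(\frac{7475}{84}\right)^{2} = -6 + \frac{55875625}{7056} = \frac{55833289}{7056} \approx 7912.9$)
$331658 - \left(161274 - E\right) = 331658 - \left(161274 - \frac{55833289}{7056}\right) = 331658 - \frac{1082116055}{7056} = \frac{1258062793}{7056}$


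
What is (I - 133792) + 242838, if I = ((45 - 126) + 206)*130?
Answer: 125296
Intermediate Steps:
I = 16250 (I = (-81 + 206)*130 = 125*130 = 16250)
(I - 133792) + 242838 = (16250 - 133792) + 242838 = -117542 + 242838 = 125296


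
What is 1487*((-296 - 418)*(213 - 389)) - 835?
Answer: 186861533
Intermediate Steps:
1487*((-296 - 418)*(213 - 389)) - 835 = 1487*(-714*(-176)) - 835 = 1487*125664 - 835 = 186862368 - 835 = 186861533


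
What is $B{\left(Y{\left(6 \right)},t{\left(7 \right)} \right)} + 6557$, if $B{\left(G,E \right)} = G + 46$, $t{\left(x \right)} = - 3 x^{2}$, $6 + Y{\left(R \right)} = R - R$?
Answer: $6597$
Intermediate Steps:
$Y{\left(R \right)} = -6$ ($Y{\left(R \right)} = -6 + \left(R - R\right) = -6 + 0 = -6$)
$B{\left(G,E \right)} = 46 + G$
$B{\left(Y{\left(6 \right)},t{\left(7 \right)} \right)} + 6557 = \left(46 - 6\right) + 6557 = 40 + 6557 = 6597$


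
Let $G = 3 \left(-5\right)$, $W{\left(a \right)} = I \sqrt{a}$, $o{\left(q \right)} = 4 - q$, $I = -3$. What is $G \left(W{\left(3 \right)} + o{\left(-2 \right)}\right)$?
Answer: $-90 + 45 \sqrt{3} \approx -12.058$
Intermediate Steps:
$W{\left(a \right)} = - 3 \sqrt{a}$
$G = -15$
$G \left(W{\left(3 \right)} + o{\left(-2 \right)}\right) = - 15 \left(- 3 \sqrt{3} + \left(4 - -2\right)\right) = - 15 \left(- 3 \sqrt{3} + \left(4 + 2\right)\right) = - 15 \left(- 3 \sqrt{3} + 6\right) = - 15 \left(6 - 3 \sqrt{3}\right) = -90 + 45 \sqrt{3}$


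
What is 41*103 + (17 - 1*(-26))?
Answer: 4266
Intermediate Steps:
41*103 + (17 - 1*(-26)) = 4223 + (17 + 26) = 4223 + 43 = 4266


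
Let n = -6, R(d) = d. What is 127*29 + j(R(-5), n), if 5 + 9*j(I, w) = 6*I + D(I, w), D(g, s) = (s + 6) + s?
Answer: 33106/9 ≈ 3678.4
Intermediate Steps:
D(g, s) = 6 + 2*s (D(g, s) = (6 + s) + s = 6 + 2*s)
j(I, w) = 1/9 + 2*I/3 + 2*w/9 (j(I, w) = -5/9 + (6*I + (6 + 2*w))/9 = -5/9 + (6 + 2*w + 6*I)/9 = -5/9 + (2/3 + 2*I/3 + 2*w/9) = 1/9 + 2*I/3 + 2*w/9)
127*29 + j(R(-5), n) = 127*29 + (1/9 + (2/3)*(-5) + (2/9)*(-6)) = 3683 + (1/9 - 10/3 - 4/3) = 3683 - 41/9 = 33106/9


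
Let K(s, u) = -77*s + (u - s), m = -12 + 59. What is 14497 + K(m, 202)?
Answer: 11033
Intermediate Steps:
m = 47
K(s, u) = u - 78*s
14497 + K(m, 202) = 14497 + (202 - 78*47) = 14497 + (202 - 3666) = 14497 - 3464 = 11033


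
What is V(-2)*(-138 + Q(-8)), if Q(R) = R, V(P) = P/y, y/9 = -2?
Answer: -146/9 ≈ -16.222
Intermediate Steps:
y = -18 (y = 9*(-2) = -18)
V(P) = -P/18 (V(P) = P/(-18) = P*(-1/18) = -P/18)
V(-2)*(-138 + Q(-8)) = (-1/18*(-2))*(-138 - 8) = (1/9)*(-146) = -146/9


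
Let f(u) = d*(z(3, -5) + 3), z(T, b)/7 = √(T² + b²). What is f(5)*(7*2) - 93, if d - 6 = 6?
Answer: 411 + 1176*√34 ≈ 7268.2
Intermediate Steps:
d = 12 (d = 6 + 6 = 12)
z(T, b) = 7*√(T² + b²)
f(u) = 36 + 84*√34 (f(u) = 12*(7*√(3² + (-5)²) + 3) = 12*(7*√(9 + 25) + 3) = 12*(7*√34 + 3) = 12*(3 + 7*√34) = 36 + 84*√34)
f(5)*(7*2) - 93 = (36 + 84*√34)*(7*2) - 93 = (36 + 84*√34)*14 - 93 = (504 + 1176*√34) - 93 = 411 + 1176*√34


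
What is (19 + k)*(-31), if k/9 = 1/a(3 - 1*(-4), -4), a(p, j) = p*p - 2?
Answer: -27962/47 ≈ -594.94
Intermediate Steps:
a(p, j) = -2 + p² (a(p, j) = p² - 2 = -2 + p²)
k = 9/47 (k = 9/(-2 + (3 - 1*(-4))²) = 9/(-2 + (3 + 4)²) = 9/(-2 + 7²) = 9/(-2 + 49) = 9/47 ≈ 0.19149)
(19 + k)*(-31) = (19 + 9/47)*(-31) = (902/47)*(-31) = -27962/47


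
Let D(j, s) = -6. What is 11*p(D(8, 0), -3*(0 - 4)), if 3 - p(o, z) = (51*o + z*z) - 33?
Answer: 2178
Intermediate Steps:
p(o, z) = 36 - z² - 51*o (p(o, z) = 3 - ((51*o + z*z) - 33) = 3 - ((51*o + z²) - 33) = 3 - ((z² + 51*o) - 33) = 3 - (-33 + z² + 51*o) = 3 + (33 - z² - 51*o) = 36 - z² - 51*o)
11*p(D(8, 0), -3*(0 - 4)) = 11*(36 - (-3*(0 - 4))² - 51*(-6)) = 11*(36 - (-3*(-4))² + 306) = 11*(36 - 1*12² + 306) = 11*(36 - 1*144 + 306) = 11*(36 - 144 + 306) = 11*198 = 2178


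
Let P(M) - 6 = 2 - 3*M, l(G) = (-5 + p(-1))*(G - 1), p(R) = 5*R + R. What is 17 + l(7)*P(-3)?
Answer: -1105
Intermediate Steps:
p(R) = 6*R
l(G) = 11 - 11*G (l(G) = (-5 + 6*(-1))*(G - 1) = (-5 - 6)*(-1 + G) = -11*(-1 + G) = 11 - 11*G)
P(M) = 8 - 3*M (P(M) = 6 + (2 - 3*M) = 8 - 3*M)
17 + l(7)*P(-3) = 17 + (11 - 11*7)*(8 - 3*(-3)) = 17 + (11 - 77)*(8 + 9) = 17 - 66*17 = 17 - 1122 = -1105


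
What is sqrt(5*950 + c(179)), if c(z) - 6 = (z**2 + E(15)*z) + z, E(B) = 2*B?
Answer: sqrt(42346) ≈ 205.78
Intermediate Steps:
c(z) = 6 + z**2 + 31*z (c(z) = 6 + ((z**2 + (2*15)*z) + z) = 6 + ((z**2 + 30*z) + z) = 6 + (z**2 + 31*z) = 6 + z**2 + 31*z)
sqrt(5*950 + c(179)) = sqrt(5*950 + (6 + 179**2 + 31*179)) = sqrt(4750 + (6 + 32041 + 5549)) = sqrt(4750 + 37596) = sqrt(42346)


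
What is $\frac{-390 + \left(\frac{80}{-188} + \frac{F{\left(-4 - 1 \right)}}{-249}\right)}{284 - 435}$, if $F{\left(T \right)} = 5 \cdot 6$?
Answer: $\frac{1523520}{589051} \approx 2.5864$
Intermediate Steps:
$F{\left(T \right)} = 30$
$\frac{-390 + \left(\frac{80}{-188} + \frac{F{\left(-4 - 1 \right)}}{-249}\right)}{284 - 435} = \frac{-390 + \left(\frac{80}{-188} + \frac{30}{-249}\right)}{284 - 435} = \frac{-390 + \left(80 \left(- \frac{1}{188}\right) + 30 \left(- \frac{1}{249}\right)\right)}{-151} = \left(-390 - \frac{2130}{3901}\right) \left(- \frac{1}{151}\right) = \left(- \frac{1523520}{3901}\right) \left(- \frac{1}{151}\right) = \frac{1523520}{589051}$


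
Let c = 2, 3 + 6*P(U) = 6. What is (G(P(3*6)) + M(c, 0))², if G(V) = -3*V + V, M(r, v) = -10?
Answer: 121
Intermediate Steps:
P(U) = ½ (P(U) = -½ + (⅙)*6 = -½ + 1 = ½)
G(V) = -2*V
(G(P(3*6)) + M(c, 0))² = (-2*½ - 10)² = (-1 - 10)² = (-11)² = 121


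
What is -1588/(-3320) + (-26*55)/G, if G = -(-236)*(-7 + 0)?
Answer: 230343/171395 ≈ 1.3439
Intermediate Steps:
G = -1652 (G = -(-236)*(-7) = -118*14 = -1652)
-1588/(-3320) + (-26*55)/G = -1588/(-3320) - 26*55/(-1652) = -1588*(-1/3320) - 1430*(-1/1652) = 397/830 + 715/826 = 230343/171395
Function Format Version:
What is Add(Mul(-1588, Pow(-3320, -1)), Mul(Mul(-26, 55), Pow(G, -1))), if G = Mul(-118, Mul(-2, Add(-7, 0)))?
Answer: Rational(230343, 171395) ≈ 1.3439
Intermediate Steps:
G = -1652 (G = Mul(-118, Mul(-2, -7)) = Mul(-118, 14) = -1652)
Add(Mul(-1588, Pow(-3320, -1)), Mul(Mul(-26, 55), Pow(G, -1))) = Add(Mul(-1588, Pow(-3320, -1)), Mul(Mul(-26, 55), Pow(-1652, -1))) = Add(Mul(-1588, Rational(-1, 3320)), Mul(-1430, Rational(-1, 1652))) = Add(Rational(397, 830), Rational(715, 826)) = Rational(230343, 171395)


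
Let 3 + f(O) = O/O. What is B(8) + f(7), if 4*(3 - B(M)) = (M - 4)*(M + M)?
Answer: -15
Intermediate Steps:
f(O) = -2 (f(O) = -3 + O/O = -3 + 1 = -2)
B(M) = 3 - M*(-4 + M)/2 (B(M) = 3 - (M - 4)*(M + M)/4 = 3 - (-4 + M)*2*M/4 = 3 - M*(-4 + M)/2)
B(8) + f(7) = (3 + 2*8 - ½*8²) - 2 = (3 + 16 - ½*64) - 2 = (3 + 16 - 32) - 2 = -13 - 2 = -15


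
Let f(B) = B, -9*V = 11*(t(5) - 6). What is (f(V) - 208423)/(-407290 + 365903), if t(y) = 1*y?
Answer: 1875796/372483 ≈ 5.0359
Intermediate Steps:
t(y) = y
V = 11/9 (V = -11*(5 - 6)/9 = -11*(-1)/9 = -⅑*(-11) = 11/9 ≈ 1.2222)
(f(V) - 208423)/(-407290 + 365903) = (11/9 - 208423)/(-407290 + 365903) = -1875796/9/(-41387) = -1875796/9*(-1/41387) = 1875796/372483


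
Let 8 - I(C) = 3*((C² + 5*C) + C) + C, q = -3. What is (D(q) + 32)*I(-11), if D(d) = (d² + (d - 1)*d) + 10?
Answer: -9198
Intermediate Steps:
D(d) = 10 + d² + d*(-1 + d) (D(d) = (d² + (-1 + d)*d) + 10 = (d² + d*(-1 + d)) + 10 = 10 + d² + d*(-1 + d))
I(C) = 8 - 19*C - 3*C² (I(C) = 8 - (3*((C² + 5*C) + C) + C) = 8 - (3*(C² + 6*C) + C) = 8 - ((3*C² + 18*C) + C) = 8 - (3*C² + 19*C) = 8 + (-19*C - 3*C²) = 8 - 19*C - 3*C²)
(D(q) + 32)*I(-11) = ((10 - 1*(-3) + 2*(-3)²) + 32)*(8 - 19*(-11) - 3*(-11)²) = ((10 + 3 + 2*9) + 32)*(8 + 209 - 3*121) = ((10 + 3 + 18) + 32)*(8 + 209 - 363) = (31 + 32)*(-146) = 63*(-146) = -9198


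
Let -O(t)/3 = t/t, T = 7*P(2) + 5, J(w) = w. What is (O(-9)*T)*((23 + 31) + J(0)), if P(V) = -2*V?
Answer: 3726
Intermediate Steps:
T = -23 (T = 7*(-2*2) + 5 = 7*(-4) + 5 = -28 + 5 = -23)
O(t) = -3 (O(t) = -3*t/t = -3*1 = -3)
(O(-9)*T)*((23 + 31) + J(0)) = (-3*(-23))*((23 + 31) + 0) = 69*(54 + 0) = 69*54 = 3726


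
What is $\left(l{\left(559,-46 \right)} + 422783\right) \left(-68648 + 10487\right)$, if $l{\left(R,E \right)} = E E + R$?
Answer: $-24745062738$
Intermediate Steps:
$l{\left(R,E \right)} = R + E^{2}$ ($l{\left(R,E \right)} = E^{2} + R = R + E^{2}$)
$\left(l{\left(559,-46 \right)} + 422783\right) \left(-68648 + 10487\right) = \left(\left(559 + \left(-46\right)^{2}\right) + 422783\right) \left(-68648 + 10487\right) = \left(\left(559 + 2116\right) + 422783\right) \left(-58161\right) = \left(2675 + 422783\right) \left(-58161\right) = 425458 \left(-58161\right) = -24745062738$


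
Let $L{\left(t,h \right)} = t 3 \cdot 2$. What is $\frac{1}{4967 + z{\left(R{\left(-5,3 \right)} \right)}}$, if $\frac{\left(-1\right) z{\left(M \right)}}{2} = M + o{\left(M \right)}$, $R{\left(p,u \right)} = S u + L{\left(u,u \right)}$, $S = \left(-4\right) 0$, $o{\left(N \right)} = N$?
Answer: $\frac{1}{4895} \approx 0.00020429$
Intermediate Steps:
$L{\left(t,h \right)} = 6 t$ ($L{\left(t,h \right)} = 3 t 2 = 6 t$)
$S = 0$
$R{\left(p,u \right)} = 6 u$ ($R{\left(p,u \right)} = 0 u + 6 u = 0 + 6 u = 6 u$)
$z{\left(M \right)} = - 4 M$ ($z{\left(M \right)} = - 2 \left(M + M\right) = - 2 \cdot 2 M = - 4 M$)
$\frac{1}{4967 + z{\left(R{\left(-5,3 \right)} \right)}} = \frac{1}{4967 - 4 \cdot 6 \cdot 3} = \frac{1}{4967 - 72} = \frac{1}{4895}$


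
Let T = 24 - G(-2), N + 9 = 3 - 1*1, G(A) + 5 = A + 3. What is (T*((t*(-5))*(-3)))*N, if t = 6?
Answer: -17640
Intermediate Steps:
G(A) = -2 + A (G(A) = -5 + (A + 3) = -5 + (3 + A) = -2 + A)
N = -7 (N = -9 + (3 - 1*1) = -9 + (3 - 1) = -9 + 2 = -7)
T = 28 (T = 24 - (-2 - 2) = 24 - 1*(-4) = 24 + 4 = 28)
(T*((t*(-5))*(-3)))*N = (28*((6*(-5))*(-3)))*(-7) = (28*(-30*(-3)))*(-7) = (28*90)*(-7) = 2520*(-7) = -17640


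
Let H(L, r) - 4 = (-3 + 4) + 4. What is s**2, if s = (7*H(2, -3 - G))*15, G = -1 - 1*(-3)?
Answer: 893025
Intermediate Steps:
G = 2 (G = -1 + 3 = 2)
H(L, r) = 9 (H(L, r) = 4 + ((-3 + 4) + 4) = 4 + (1 + 4) = 4 + 5 = 9)
s = 945 (s = (7*9)*15 = 63*15 = 945)
s**2 = 945**2 = 893025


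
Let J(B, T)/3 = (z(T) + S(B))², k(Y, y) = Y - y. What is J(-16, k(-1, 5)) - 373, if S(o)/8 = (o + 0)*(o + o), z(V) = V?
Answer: 50183927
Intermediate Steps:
S(o) = 16*o² (S(o) = 8*((o + 0)*(o + o)) = 8*(o*(2*o)) = 8*(2*o²) = 16*o²)
J(B, T) = 3*(T + 16*B²)²
J(-16, k(-1, 5)) - 373 = 3*((-1 - 1*5) + 16*(-16)²)² - 373 = 3*((-1 - 5) + 16*256)² - 373 = 3*(-6 + 4096)² - 373 = 3*4090² - 373 = 3*16728100 - 373 = 50184300 - 373 = 50183927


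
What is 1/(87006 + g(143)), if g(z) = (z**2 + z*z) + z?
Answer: 1/128047 ≈ 7.8096e-6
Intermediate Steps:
g(z) = z + 2*z**2 (g(z) = (z**2 + z**2) + z = 2*z**2 + z = z + 2*z**2)
1/(87006 + g(143)) = 1/(87006 + 143*(1 + 2*143)) = 1/(87006 + 143*(1 + 286)) = 1/(87006 + 143*287) = 1/(87006 + 41041) = 1/128047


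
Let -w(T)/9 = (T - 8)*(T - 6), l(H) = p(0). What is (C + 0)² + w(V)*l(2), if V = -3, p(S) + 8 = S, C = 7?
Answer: 7177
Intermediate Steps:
p(S) = -8 + S
l(H) = -8 (l(H) = -8 + 0 = -8)
w(T) = -9*(-8 + T)*(-6 + T) (w(T) = -9*(T - 8)*(T - 6) = -9*(-8 + T)*(-6 + T))
(C + 0)² + w(V)*l(2) = (7 + 0)² + (-432 - 9*(-3)² + 126*(-3))*(-8) = 7² + (-432 - 9*9 - 378)*(-8) = 49 + (-432 - 81 - 378)*(-8) = 49 - 891*(-8) = 49 + 7128 = 7177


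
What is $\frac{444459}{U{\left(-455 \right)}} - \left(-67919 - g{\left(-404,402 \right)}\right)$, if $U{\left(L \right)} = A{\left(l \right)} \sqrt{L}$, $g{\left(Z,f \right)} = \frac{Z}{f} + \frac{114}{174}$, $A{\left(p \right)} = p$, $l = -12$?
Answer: $\frac{395897812}{5829} + \frac{148153 i \sqrt{455}}{1820} \approx 67919.0 + 1736.4 i$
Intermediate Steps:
$g{\left(Z,f \right)} = \frac{19}{29} + \frac{Z}{f}$ ($g{\left(Z,f \right)} = \frac{Z}{f} + 114 \cdot \frac{1}{174} = \frac{Z}{f} + \frac{19}{29} = \frac{19}{29} + \frac{Z}{f}$)
$U{\left(L \right)} = - 12 \sqrt{L}$
$\frac{444459}{U{\left(-455 \right)}} - \left(-67919 - g{\left(-404,402 \right)}\right) = \frac{444459}{\left(-12\right) \sqrt{-455}} + \left(\left(131299 + \left(\frac{19}{29} - \frac{404}{402}\right)\right) - 63380\right) = \frac{444459}{\left(-12\right) i \sqrt{455}} + \left(\left(131299 + \left(\frac{19}{29} - \frac{202}{201}\right)\right) - 63380\right) = 444459 \frac{i \sqrt{455}}{5460} + \left(\left(131299 - \frac{2039}{5829}\right) - 63380\right) = \frac{148153 i \sqrt{455}}{1820} + \left(\frac{765339832}{5829} - 63380\right) = \frac{148153 i \sqrt{455}}{1820} + \frac{395897812}{5829} = \frac{395897812}{5829} + \frac{148153 i \sqrt{455}}{1820}$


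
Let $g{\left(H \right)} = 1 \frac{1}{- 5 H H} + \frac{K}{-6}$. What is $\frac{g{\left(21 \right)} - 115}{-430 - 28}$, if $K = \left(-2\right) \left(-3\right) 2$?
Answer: $\frac{128993}{504945} \approx 0.25546$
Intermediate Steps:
$K = 12$ ($K = 6 \cdot 2 = 12$)
$g{\left(H \right)} = -2 - \frac{1}{5 H^{2}}$ ($g{\left(H \right)} = 1 \frac{1}{- 5 H H} + \frac{12}{-6} = 1 \frac{1}{\left(-5\right) H^{2}} + 12 \left(- \frac{1}{6}\right) = 1 \left(- \frac{1}{5 H^{2}}\right) - 2 = - \frac{1}{5 H^{2}} - 2 = -2 - \frac{1}{5 H^{2}}$)
$\frac{g{\left(21 \right)} - 115}{-430 - 28} = \frac{\left(-2 - \frac{1}{5 \cdot 441}\right) - 115}{-430 - 28} = \frac{\left(-2 - \frac{1}{2205}\right) - 115}{-458} = \left(\left(-2 - \frac{1}{2205}\right) - 115\right) \left(- \frac{1}{458}\right) = \left(- \frac{4411}{2205} - 115\right) \left(- \frac{1}{458}\right) = \left(- \frac{257986}{2205}\right) \left(- \frac{1}{458}\right) = \frac{128993}{504945}$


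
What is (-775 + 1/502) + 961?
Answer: 93373/502 ≈ 186.00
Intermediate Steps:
(-775 + 1/502) + 961 = -389049/502 + 961 = 93373/502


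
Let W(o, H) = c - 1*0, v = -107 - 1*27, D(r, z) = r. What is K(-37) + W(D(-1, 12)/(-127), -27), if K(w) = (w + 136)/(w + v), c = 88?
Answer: 1661/19 ≈ 87.421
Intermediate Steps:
v = -134 (v = -107 - 27 = -134)
W(o, H) = 88 (W(o, H) = 88 - 1*0 = 88 + 0 = 88)
K(w) = (136 + w)/(-134 + w) (K(w) = (w + 136)/(w - 134) = (136 + w)/(-134 + w))
K(-37) + W(D(-1, 12)/(-127), -27) = (136 - 37)/(-134 - 37) + 88 = 99/(-171) + 88 = -1/171*99 + 88 = -11/19 + 88 = 1661/19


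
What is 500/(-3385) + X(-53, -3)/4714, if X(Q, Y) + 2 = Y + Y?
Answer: -238408/1595689 ≈ -0.14941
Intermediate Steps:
X(Q, Y) = -2 + 2*Y (X(Q, Y) = -2 + (Y + Y) = -2 + 2*Y)
500/(-3385) + X(-53, -3)/4714 = 500/(-3385) + (-2 + 2*(-3))/4714 = 500*(-1/3385) + (-2 - 6)*(1/4714) = -100/677 - 8*1/4714 = -100/677 - 4/2357 = -238408/1595689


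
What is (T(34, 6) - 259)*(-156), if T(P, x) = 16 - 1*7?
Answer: 39000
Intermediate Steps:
T(P, x) = 9 (T(P, x) = 16 - 7 = 9)
(T(34, 6) - 259)*(-156) = (9 - 259)*(-156) = -250*(-156) = 39000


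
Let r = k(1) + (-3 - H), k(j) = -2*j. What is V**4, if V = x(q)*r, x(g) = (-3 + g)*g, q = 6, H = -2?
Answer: 8503056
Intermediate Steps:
x(g) = g*(-3 + g)
r = -3 (r = -2*1 + (-3 - 1*(-2)) = -2 + (-3 + 2) = -2 - 1 = -3)
V = -54 (V = (6*(-3 + 6))*(-3) = (6*3)*(-3) = 18*(-3) = -54)
V**4 = (-54)**4 = 8503056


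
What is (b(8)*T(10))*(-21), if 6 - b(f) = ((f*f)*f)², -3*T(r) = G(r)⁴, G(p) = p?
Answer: -18349660000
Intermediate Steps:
T(r) = -r⁴/3
b(f) = 6 - f⁶ (b(f) = 6 - ((f*f)*f)² = 6 - (f²*f)² = 6 - (f³)² = 6 - f⁶)
(b(8)*T(10))*(-21) = ((6 - 1*8⁶)*(-⅓*10⁴))*(-21) = ((6 - 1*262144)*(-⅓*10000))*(-21) = ((6 - 262144)*(-10000/3))*(-21) = -262138*(-10000/3)*(-21) = (2621380000/3)*(-21) = -18349660000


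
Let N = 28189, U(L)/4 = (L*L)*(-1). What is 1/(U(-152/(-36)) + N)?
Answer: 81/2277533 ≈ 3.5565e-5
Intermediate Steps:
U(L) = -4*L² (U(L) = 4*((L*L)*(-1)) = 4*(L²*(-1)) = 4*(-L²) = -4*L²)
1/(U(-152/(-36)) + N) = 1/(-4*(-152/(-36))² + 28189) = 1/(-4*(-152*(-1/36))² + 28189) = 1/(-4*(38/9)² + 28189) = 1/(-4*1444/81 + 28189) = 1/(-5776/81 + 28189) = 1/(2277533/81) = 81/2277533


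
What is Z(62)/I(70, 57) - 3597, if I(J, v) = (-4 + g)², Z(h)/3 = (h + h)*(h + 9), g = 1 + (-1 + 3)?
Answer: 22815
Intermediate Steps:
g = 3 (g = 1 + 2 = 3)
Z(h) = 6*h*(9 + h) (Z(h) = 3*((h + h)*(h + 9)) = 3*((2*h)*(9 + h)) = 3*(2*h*(9 + h)) = 6*h*(9 + h))
I(J, v) = 1 (I(J, v) = (-4 + 3)² = (-1)² = 1)
Z(62)/I(70, 57) - 3597 = (6*62*(9 + 62))/1 - 3597 = (6*62*71)*1 - 3597 = 26412*1 - 3597 = 26412 - 3597 = 22815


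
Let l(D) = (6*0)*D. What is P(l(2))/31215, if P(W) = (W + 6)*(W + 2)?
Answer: 4/10405 ≈ 0.00038443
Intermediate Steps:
l(D) = 0 (l(D) = 0*D = 0)
P(W) = (2 + W)*(6 + W) (P(W) = (6 + W)*(2 + W) = (2 + W)*(6 + W))
P(l(2))/31215 = (12 + 0² + 8*0)/31215 = (12 + 0 + 0)*(1/31215) = 12*(1/31215) = 4/10405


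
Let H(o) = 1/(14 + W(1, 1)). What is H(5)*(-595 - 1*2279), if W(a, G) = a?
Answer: -958/5 ≈ -191.60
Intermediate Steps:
H(o) = 1/15 (H(o) = 1/(14 + 1) = 1/15)
H(5)*(-595 - 1*2279) = (-595 - 1*2279)/15 = (-595 - 2279)/15 = (1/15)*(-2874) = -958/5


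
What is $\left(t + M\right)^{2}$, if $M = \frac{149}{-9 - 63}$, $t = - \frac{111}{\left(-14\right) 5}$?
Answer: $\frac{1485961}{6350400} \approx 0.23399$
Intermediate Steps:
$t = \frac{111}{70}$ ($t = - \frac{111}{-70} = \left(-111\right) \left(- \frac{1}{70}\right) = \frac{111}{70} \approx 1.5857$)
$M = - \frac{149}{72}$ ($M = \frac{149}{-72} = 149 \left(- \frac{1}{72}\right) = - \frac{149}{72} \approx -2.0694$)
$\left(t + M\right)^{2} = \left(\frac{111}{70} - \frac{149}{72}\right)^{2} = \left(- \frac{1219}{2520}\right)^{2} = \frac{1485961}{6350400}$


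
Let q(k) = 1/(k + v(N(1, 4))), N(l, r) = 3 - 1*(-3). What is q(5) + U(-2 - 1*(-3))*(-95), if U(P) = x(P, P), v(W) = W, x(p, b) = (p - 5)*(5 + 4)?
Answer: 37621/11 ≈ 3420.1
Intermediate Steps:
N(l, r) = 6 (N(l, r) = 3 + 3 = 6)
x(p, b) = -45 + 9*p (x(p, b) = (-5 + p)*9 = -45 + 9*p)
U(P) = -45 + 9*P
q(k) = 1/(6 + k) (q(k) = 1/(k + 6) = 1/(6 + k))
q(5) + U(-2 - 1*(-3))*(-95) = 1/(6 + 5) + (-45 + 9*(-2 - 1*(-3)))*(-95) = 1/11 + (-45 + 9*(-2 + 3))*(-95) = 1/11 + (-45 + 9*1)*(-95) = 1/11 + (-45 + 9)*(-95) = 1/11 - 36*(-95) = 1/11 + 3420 = 37621/11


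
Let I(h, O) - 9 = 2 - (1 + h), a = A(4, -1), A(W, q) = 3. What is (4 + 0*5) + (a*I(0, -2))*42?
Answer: 1264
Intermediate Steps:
a = 3
I(h, O) = 10 - h (I(h, O) = 9 + (2 - (1 + h)) = 9 + (2 + (-1 - h)) = 9 + (1 - h) = 10 - h)
(4 + 0*5) + (a*I(0, -2))*42 = (4 + 0*5) + (3*(10 - 1*0))*42 = (4 + 0) + (3*(10 + 0))*42 = 4 + (3*10)*42 = 4 + 30*42 = 4 + 1260 = 1264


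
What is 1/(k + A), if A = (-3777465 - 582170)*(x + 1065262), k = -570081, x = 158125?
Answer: -1/5333521353826 ≈ -1.8749e-13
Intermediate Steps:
A = -5333520783745 (A = (-3777465 - 582170)*(158125 + 1065262) = -4359635*1223387 = -5333520783745)
1/(k + A) = 1/(-570081 - 5333520783745) = 1/(-5333521353826) = -1/5333521353826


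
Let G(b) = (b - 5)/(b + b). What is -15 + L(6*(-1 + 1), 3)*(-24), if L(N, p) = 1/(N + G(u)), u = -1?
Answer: -23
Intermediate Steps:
G(b) = (-5 + b)/(2*b) (G(b) = (-5 + b)/((2*b)) = (-5 + b)*(1/(2*b)) = (-5 + b)/(2*b))
L(N, p) = 1/(3 + N) (L(N, p) = 1/(N + (1/2)*(-5 - 1)/(-1)) = 1/(N + (1/2)*(-1)*(-6)) = 1/(N + 3) = 1/(3 + N))
-15 + L(6*(-1 + 1), 3)*(-24) = -15 - 24/(3 + 6*(-1 + 1)) = -15 - 24/(3 + 6*0) = -15 - 24/(3 + 0) = -15 - 24/3 = -15 + (1/3)*(-24) = -15 - 8 = -23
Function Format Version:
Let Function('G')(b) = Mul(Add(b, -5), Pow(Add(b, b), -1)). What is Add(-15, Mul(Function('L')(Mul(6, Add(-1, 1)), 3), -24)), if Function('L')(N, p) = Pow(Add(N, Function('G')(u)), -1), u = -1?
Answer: -23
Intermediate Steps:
Function('G')(b) = Mul(Rational(1, 2), Pow(b, -1), Add(-5, b)) (Function('G')(b) = Mul(Add(-5, b), Pow(Mul(2, b), -1)) = Mul(Add(-5, b), Mul(Rational(1, 2), Pow(b, -1))) = Mul(Rational(1, 2), Pow(b, -1), Add(-5, b)))
Function('L')(N, p) = Pow(Add(3, N), -1) (Function('L')(N, p) = Pow(Add(N, Mul(Rational(1, 2), Pow(-1, -1), Add(-5, -1))), -1) = Pow(Add(N, Mul(Rational(1, 2), -1, -6)), -1) = Pow(Add(N, 3), -1) = Pow(Add(3, N), -1))
Add(-15, Mul(Function('L')(Mul(6, Add(-1, 1)), 3), -24)) = Add(-15, Mul(Pow(Add(3, Mul(6, Add(-1, 1))), -1), -24)) = Add(-15, Mul(Pow(Add(3, Mul(6, 0)), -1), -24)) = Add(-15, Mul(Pow(Add(3, 0), -1), -24)) = Add(-15, Mul(Pow(3, -1), -24)) = Add(-15, Mul(Rational(1, 3), -24)) = Add(-15, -8) = -23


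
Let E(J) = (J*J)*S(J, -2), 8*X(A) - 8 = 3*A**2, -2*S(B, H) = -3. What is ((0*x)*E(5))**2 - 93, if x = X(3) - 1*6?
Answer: -93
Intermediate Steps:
S(B, H) = 3/2 (S(B, H) = -1/2*(-3) = 3/2)
X(A) = 1 + 3*A**2/8 (X(A) = 1 + (3*A**2)/8 = 1 + 3*A**2/8)
x = -13/8 (x = (1 + (3/8)*3**2) - 1*6 = (1 + (3/8)*9) - 6 = (1 + 27/8) - 6 = 35/8 - 6 = -13/8 ≈ -1.6250)
E(J) = 3*J**2/2 (E(J) = (J*J)*(3/2) = J**2*(3/2) = 3*J**2/2)
((0*x)*E(5))**2 - 93 = ((0*(-13/8))*((3/2)*5**2))**2 - 93 = (0*((3/2)*25))**2 - 93 = (0*(75/2))**2 - 93 = 0**2 - 93 = 0 - 93 = -93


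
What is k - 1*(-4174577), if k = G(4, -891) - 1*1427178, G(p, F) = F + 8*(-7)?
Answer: 2746452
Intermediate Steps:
G(p, F) = -56 + F (G(p, F) = F - 56 = -56 + F)
k = -1428125 (k = (-56 - 891) - 1*1427178 = -947 - 1427178 = -1428125)
k - 1*(-4174577) = -1428125 - 1*(-4174577) = -1428125 + 4174577 = 2746452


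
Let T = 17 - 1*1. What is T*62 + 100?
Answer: 1092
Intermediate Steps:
T = 16 (T = 17 - 1 = 16)
T*62 + 100 = 16*62 + 100 = 992 + 100 = 1092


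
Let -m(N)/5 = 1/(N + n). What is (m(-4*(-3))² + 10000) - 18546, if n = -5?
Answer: -418729/49 ≈ -8545.5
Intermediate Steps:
m(N) = -5/(-5 + N) (m(N) = -5/(N - 5) = -5/(-5 + N))
(m(-4*(-3))² + 10000) - 18546 = ((-5/(-5 - 4*(-3)))² + 10000) - 18546 = ((-5/(-5 + 12))² + 10000) - 18546 = ((-5/7)² + 10000) - 18546 = (25/49 + 10000) - 18546 = 490025/49 - 18546 = -418729/49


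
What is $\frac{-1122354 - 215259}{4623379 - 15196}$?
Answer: $- \frac{445871}{1536061} \approx -0.29027$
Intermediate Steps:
$\frac{-1122354 - 215259}{4623379 - 15196} = - \frac{1337613}{4608183} = \left(-1337613\right) \frac{1}{4608183} = - \frac{445871}{1536061}$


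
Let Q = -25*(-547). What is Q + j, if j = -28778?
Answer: -15103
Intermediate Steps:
Q = 13675
Q + j = 13675 - 28778 = -15103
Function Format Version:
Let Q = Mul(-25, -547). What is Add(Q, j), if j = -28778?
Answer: -15103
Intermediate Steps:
Q = 13675
Add(Q, j) = Add(13675, -28778) = -15103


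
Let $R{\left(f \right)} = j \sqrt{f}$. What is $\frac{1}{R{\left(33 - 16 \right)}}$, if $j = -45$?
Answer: $- \frac{\sqrt{17}}{765} \approx -0.0053897$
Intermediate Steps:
$R{\left(f \right)} = - 45 \sqrt{f}$
$\frac{1}{R{\left(33 - 16 \right)}} = \frac{1}{\left(-45\right) \sqrt{33 - 16}} = \frac{1}{\left(-45\right) \sqrt{17}} = - \frac{\sqrt{17}}{765}$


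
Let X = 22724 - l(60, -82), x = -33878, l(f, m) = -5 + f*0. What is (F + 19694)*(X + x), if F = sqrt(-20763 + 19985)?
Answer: -219568406 - 11149*I*sqrt(778) ≈ -2.1957e+8 - 3.1098e+5*I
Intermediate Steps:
F = I*sqrt(778) (F = sqrt(-778) = I*sqrt(778) ≈ 27.893*I)
l(f, m) = -5 (l(f, m) = -5 + 0 = -5)
X = 22729 (X = 22724 - 1*(-5) = 22724 + 5 = 22729)
(F + 19694)*(X + x) = (I*sqrt(778) + 19694)*(22729 - 33878) = (19694 + I*sqrt(778))*(-11149) = -219568406 - 11149*I*sqrt(778)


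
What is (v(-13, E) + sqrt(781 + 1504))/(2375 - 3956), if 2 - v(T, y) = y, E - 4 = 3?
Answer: 5/1581 - sqrt(2285)/1581 ≈ -0.027073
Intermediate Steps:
E = 7 (E = 4 + 3 = 7)
v(T, y) = 2 - y
(v(-13, E) + sqrt(781 + 1504))/(2375 - 3956) = ((2 - 1*7) + sqrt(781 + 1504))/(2375 - 3956) = ((2 - 7) + sqrt(2285))/(-1581) = (-5 + sqrt(2285))*(-1/1581) = 5/1581 - sqrt(2285)/1581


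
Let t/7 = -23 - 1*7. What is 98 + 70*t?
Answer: -14602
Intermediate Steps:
t = -210 (t = 7*(-23 - 1*7) = 7*(-23 - 7) = 7*(-30) = -210)
98 + 70*t = 98 + 70*(-210) = 98 - 14700 = -14602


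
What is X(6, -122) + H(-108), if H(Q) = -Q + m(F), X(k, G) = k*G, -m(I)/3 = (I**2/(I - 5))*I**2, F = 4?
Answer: 144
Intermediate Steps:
m(I) = -3*I**4/(-5 + I) (m(I) = -3*I**2/(I - 5)*I**2 = -3*I**2/(-5 + I)*I**2 = -3*I**4/(-5 + I))
X(k, G) = G*k
H(Q) = 768 - Q (H(Q) = -Q - 3*4**4/(-5 + 4) = -Q - 3*256/(-1) = -Q - 3*256*(-1) = -Q + 768 = 768 - Q)
X(6, -122) + H(-108) = -122*6 + (768 - 1*(-108)) = -732 + (768 + 108) = -732 + 876 = 144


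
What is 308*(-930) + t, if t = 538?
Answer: -285902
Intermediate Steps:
308*(-930) + t = 308*(-930) + 538 = -286440 + 538 = -285902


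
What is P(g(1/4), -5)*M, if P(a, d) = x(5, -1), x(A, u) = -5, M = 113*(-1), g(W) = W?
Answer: 565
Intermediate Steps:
M = -113
P(a, d) = -5
P(g(1/4), -5)*M = -5*(-113) = 565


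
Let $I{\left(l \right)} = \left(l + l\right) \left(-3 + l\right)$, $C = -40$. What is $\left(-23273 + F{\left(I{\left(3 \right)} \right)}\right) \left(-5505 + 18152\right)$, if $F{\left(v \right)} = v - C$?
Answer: $-293827751$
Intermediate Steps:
$I{\left(l \right)} = 2 l \left(-3 + l\right)$
$F{\left(v \right)} = 40 + v$ ($F{\left(v \right)} = v - -40 = v + 40 = 40 + v$)
$\left(-23273 + F{\left(I{\left(3 \right)} \right)}\right) \left(-5505 + 18152\right) = \left(-23273 + \left(40 + 2 \cdot 3 \left(-3 + 3\right)\right)\right) \left(-5505 + 18152\right) = \left(-23273 + \left(40 + 2 \cdot 3 \cdot 0\right)\right) 12647 = \left(-23273 + \left(40 + 0\right)\right) 12647 = \left(-23273 + 40\right) 12647 = \left(-23233\right) 12647 = -293827751$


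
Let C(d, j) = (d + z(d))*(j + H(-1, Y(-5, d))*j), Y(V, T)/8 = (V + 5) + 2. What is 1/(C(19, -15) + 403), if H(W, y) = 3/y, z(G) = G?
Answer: -8/2191 ≈ -0.0036513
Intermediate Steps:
Y(V, T) = 56 + 8*V (Y(V, T) = 8*((V + 5) + 2) = 8*((5 + V) + 2) = 8*(7 + V) = 56 + 8*V)
C(d, j) = 19*d*j/8 (C(d, j) = (d + d)*(j + (3/(56 + 8*(-5)))*j) = (2*d)*(j + (3/(56 - 40))*j) = (2*d)*(j + (3/16)*j) = (2*d)*(j + (3*(1/16))*j) = (2*d)*(j + 3*j/16) = (2*d)*(19*j/16) = 19*d*j/8)
1/(C(19, -15) + 403) = 1/((19/8)*19*(-15) + 403) = 1/(-5415/8 + 403) = 1/(-2191/8) = -8/2191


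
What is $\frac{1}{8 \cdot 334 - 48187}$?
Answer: $- \frac{1}{45515} \approx -2.1971 \cdot 10^{-5}$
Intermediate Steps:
$\frac{1}{8 \cdot 334 - 48187} = \frac{1}{2672 - 48187} = \frac{1}{-45515} = - \frac{1}{45515}$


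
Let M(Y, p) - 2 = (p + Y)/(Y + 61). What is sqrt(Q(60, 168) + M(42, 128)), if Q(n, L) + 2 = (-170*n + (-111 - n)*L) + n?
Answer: I*sqrt(412333102)/103 ≈ 197.15*I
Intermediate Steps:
Q(n, L) = -2 - 169*n + L*(-111 - n) (Q(n, L) = -2 + ((-170*n + (-111 - n)*L) + n) = -2 + ((-170*n + L*(-111 - n)) + n) = -2 + (-169*n + L*(-111 - n)) = -2 - 169*n + L*(-111 - n))
M(Y, p) = 2 + (Y + p)/(61 + Y) (M(Y, p) = 2 + (p + Y)/(Y + 61) = 2 + (Y + p)/(61 + Y))
sqrt(Q(60, 168) + M(42, 128)) = sqrt((-2 - 169*60 - 111*168 - 1*168*60) + (122 + 128 + 3*42)/(61 + 42)) = sqrt((-2 - 10140 - 18648 - 10080) + (122 + 128 + 126)/103) = sqrt(-38870 + (1/103)*376) = sqrt(-38870 + 376/103) = sqrt(-4003234/103) = I*sqrt(412333102)/103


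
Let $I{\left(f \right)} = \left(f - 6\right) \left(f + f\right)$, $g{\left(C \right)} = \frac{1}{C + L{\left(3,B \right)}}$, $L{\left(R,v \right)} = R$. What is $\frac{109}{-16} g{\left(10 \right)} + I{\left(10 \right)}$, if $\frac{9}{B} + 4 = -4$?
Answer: $\frac{16531}{208} \approx 79.476$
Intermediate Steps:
$B = - \frac{9}{8}$ ($B = \frac{9}{-4 - 4} = \frac{9}{-8} = 9 \left(- \frac{1}{8}\right) = - \frac{9}{8} \approx -1.125$)
$g{\left(C \right)} = \frac{1}{3 + C}$ ($g{\left(C \right)} = \frac{1}{C + 3} = \frac{1}{3 + C}$)
$I{\left(f \right)} = 2 f \left(-6 + f\right)$ ($I{\left(f \right)} = \left(-6 + f\right) 2 f = 2 f \left(-6 + f\right)$)
$\frac{109}{-16} g{\left(10 \right)} + I{\left(10 \right)} = \frac{109 \frac{1}{-16}}{3 + 10} + 2 \cdot 10 \left(-6 + 10\right) = \frac{109 \left(- \frac{1}{16}\right)}{13} + 2 \cdot 10 \cdot 4 = \left(- \frac{109}{16}\right) \frac{1}{13} + 80 = - \frac{109}{208} + 80 = \frac{16531}{208}$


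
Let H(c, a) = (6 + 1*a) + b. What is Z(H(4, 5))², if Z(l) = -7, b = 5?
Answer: 49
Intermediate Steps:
H(c, a) = 11 + a (H(c, a) = (6 + 1*a) + 5 = (6 + a) + 5 = 11 + a)
Z(H(4, 5))² = (-7)² = 49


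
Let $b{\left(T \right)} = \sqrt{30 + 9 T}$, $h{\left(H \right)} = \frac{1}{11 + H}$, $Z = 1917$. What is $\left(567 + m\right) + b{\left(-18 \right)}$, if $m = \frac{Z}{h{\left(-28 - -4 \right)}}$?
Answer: $-24354 + 2 i \sqrt{33} \approx -24354.0 + 11.489 i$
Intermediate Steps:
$m = -24921$ ($m = \frac{1917}{\frac{1}{11 - 24}} = \frac{1917}{\frac{1}{-13}} = \frac{1917}{- \frac{1}{13}} = 1917 \left(-13\right) = -24921$)
$\left(567 + m\right) + b{\left(-18 \right)} = \left(567 - 24921\right) + \sqrt{30 + 9 \left(-18\right)} = -24354 + \sqrt{30 - 162} = -24354 + \sqrt{-132} = -24354 + 2 i \sqrt{33}$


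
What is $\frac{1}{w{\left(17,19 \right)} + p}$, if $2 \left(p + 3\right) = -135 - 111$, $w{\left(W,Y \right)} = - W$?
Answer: $- \frac{1}{143} \approx -0.006993$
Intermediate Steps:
$p = -126$ ($p = -3 + \frac{-135 - 111}{2} = -3 + \frac{1}{2} \left(-246\right) = -3 - 123 = -126$)
$\frac{1}{w{\left(17,19 \right)} + p} = \frac{1}{\left(-1\right) 17 - 126} = \frac{1}{-17 - 126} = \frac{1}{-143} = - \frac{1}{143}$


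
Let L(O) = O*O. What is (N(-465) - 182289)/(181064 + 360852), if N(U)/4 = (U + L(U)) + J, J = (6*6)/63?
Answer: 4765273/3793412 ≈ 1.2562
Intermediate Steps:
L(O) = O**2
J = 4/7 (J = 36*(1/63) = 4/7 ≈ 0.57143)
N(U) = 16/7 + 4*U + 4*U**2 (N(U) = 4*((U + U**2) + 4/7) = 4*(4/7 + U + U**2) = 16/7 + 4*U + 4*U**2)
(N(-465) - 182289)/(181064 + 360852) = ((16/7 + 4*(-465) + 4*(-465)**2) - 182289)/(181064 + 360852) = ((16/7 - 1860 + 4*216225) - 182289)/541916 = ((16/7 - 1860 + 864900) - 182289)*(1/541916) = (6041296/7 - 182289)*(1/541916) = (4765273/7)*(1/541916) = 4765273/3793412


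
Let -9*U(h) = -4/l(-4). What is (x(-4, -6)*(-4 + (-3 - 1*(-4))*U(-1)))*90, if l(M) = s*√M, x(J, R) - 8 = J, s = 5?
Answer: -1440 - 16*I ≈ -1440.0 - 16.0*I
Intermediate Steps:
x(J, R) = 8 + J
l(M) = 5*√M
U(h) = -2*I/45 (U(h) = -(-4)/(9*(5*√(-4))) = -(-4)/(9*(5*(2*I))) = -(-4)/(9*(10*I)) = -(-4)*(-I/10)/9 = -2*I/45)
(x(-4, -6)*(-4 + (-3 - 1*(-4))*U(-1)))*90 = ((8 - 4)*(-4 + (-3 - 1*(-4))*(-2*I/45)))*90 = (4*(-4 + (-3 + 4)*(-2*I/45)))*90 = (4*(-4 + 1*(-2*I/45)))*90 = (4*(-4 - 2*I/45))*90 = (-16 - 8*I/45)*90 = -1440 - 16*I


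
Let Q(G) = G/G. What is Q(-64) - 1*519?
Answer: -518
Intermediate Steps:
Q(G) = 1
Q(-64) - 1*519 = 1 - 1*519 = 1 - 519 = -518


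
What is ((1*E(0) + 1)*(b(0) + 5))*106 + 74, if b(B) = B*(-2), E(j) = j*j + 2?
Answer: 1664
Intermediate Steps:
E(j) = 2 + j**2 (E(j) = j**2 + 2 = 2 + j**2)
b(B) = -2*B
((1*E(0) + 1)*(b(0) + 5))*106 + 74 = ((1*(2 + 0**2) + 1)*(-2*0 + 5))*106 + 74 = ((1*(2 + 0) + 1)*(0 + 5))*106 + 74 = ((1*2 + 1)*5)*106 + 74 = ((2 + 1)*5)*106 + 74 = (3*5)*106 + 74 = 15*106 + 74 = 1590 + 74 = 1664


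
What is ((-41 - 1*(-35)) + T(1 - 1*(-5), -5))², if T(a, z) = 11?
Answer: 25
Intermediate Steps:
((-41 - 1*(-35)) + T(1 - 1*(-5), -5))² = ((-41 - 1*(-35)) + 11)² = ((-41 + 35) + 11)² = (-6 + 11)² = 5² = 25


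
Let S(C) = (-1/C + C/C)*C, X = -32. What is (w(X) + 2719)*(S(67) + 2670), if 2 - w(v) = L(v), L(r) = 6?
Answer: 7428240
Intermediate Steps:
w(v) = -4 (w(v) = 2 - 1*6 = 2 - 6 = -4)
S(C) = C*(1 - 1/C) (S(C) = (-1/C + 1)*C = (1 - 1/C)*C = C*(1 - 1/C))
(w(X) + 2719)*(S(67) + 2670) = (-4 + 2719)*((-1 + 67) + 2670) = 2715*(66 + 2670) = 2715*2736 = 7428240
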